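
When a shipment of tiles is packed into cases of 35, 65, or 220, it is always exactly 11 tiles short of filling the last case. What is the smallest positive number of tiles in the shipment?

20009

Being 11 short of a full case of size k means N ≡ −11 (mod k), i.e. N + 11 is a multiple of each size.
35 = 5 × 7
65 = 5 × 13
220 = 2^2 × 5 × 11
LCM(35, 65, 220) = 2^2 × 5 × 7 × 11 × 13 = 20020.
Smallest positive N is 20020 − 11 = 20009.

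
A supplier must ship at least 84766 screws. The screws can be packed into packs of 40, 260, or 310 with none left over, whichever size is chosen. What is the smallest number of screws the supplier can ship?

The number of screws must be a common multiple of 40, 260, and 310, so a multiple of their LCM.
40 = 2^3 × 5
260 = 2^2 × 5 × 13
310 = 2 × 5 × 31
LCM(40, 260, 310) = 2^3 × 5 × 13 × 31 = 16120.
Smallest multiple of 16120 that is ≥ 84766: ⌈84766/16120⌉ × 16120 = 6 × 16120 = 96720.

96720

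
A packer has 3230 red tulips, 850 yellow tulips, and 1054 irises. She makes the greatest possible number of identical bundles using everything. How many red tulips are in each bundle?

95

Number of bundles = gcd(3230, 850, 1054).
3230 = 2 × 5 × 17 × 19
850 = 2 × 5^2 × 17
1054 = 2 × 17 × 31
gcd(3230, 850, 1054) = 2 × 17 = 34.
red tulips per bundle = 3230 / 34 = 95.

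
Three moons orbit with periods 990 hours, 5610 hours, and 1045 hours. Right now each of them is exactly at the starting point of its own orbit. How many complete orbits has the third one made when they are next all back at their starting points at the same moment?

306 orbits

All finish a whole number of cycles simultaneously at t = LCM of the periods.
990 = 2 × 3^2 × 5 × 11
5610 = 2 × 3 × 5 × 11 × 17
1045 = 5 × 11 × 19
LCM(990, 5610, 1045) = 2 × 3^2 × 5 × 11 × 17 × 19 = 319770.
Orbits for period 1045: 319770 / 1045 = 306.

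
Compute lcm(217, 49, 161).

217 = 7 × 31
49 = 7^2
161 = 7 × 23
LCM(217, 49, 161) = 7^2 × 23 × 31 = 34937.

34937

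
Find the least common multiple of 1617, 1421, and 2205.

1617 = 3 × 7^2 × 11
1421 = 7^2 × 29
2205 = 3^2 × 5 × 7^2
LCM(1617, 1421, 2205) = 3^2 × 5 × 7^2 × 11 × 29 = 703395.

703395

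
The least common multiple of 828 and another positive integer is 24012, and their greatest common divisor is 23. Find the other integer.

gcd × lcm = product of the two integers, so the other integer is (23 × 24012) / 828 = 667.

667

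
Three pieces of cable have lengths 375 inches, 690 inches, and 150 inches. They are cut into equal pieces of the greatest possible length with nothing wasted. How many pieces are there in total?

Piece length = gcd(375, 690, 150).
375 = 3 × 5^3
690 = 2 × 3 × 5 × 23
150 = 2 × 3 × 5^2
gcd(375, 690, 150) = 3 × 5 = 15.
Total pieces = 375/15 + 690/15 + 150/15 = 25 + 46 + 10 = 81.

81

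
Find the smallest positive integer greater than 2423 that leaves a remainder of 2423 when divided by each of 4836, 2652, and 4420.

N − 2423 must be a common multiple of 4836, 2652, and 4420.
4836 = 2^2 × 3 × 13 × 31
2652 = 2^2 × 3 × 13 × 17
4420 = 2^2 × 5 × 13 × 17
LCM(4836, 2652, 4420) = 2^2 × 3 × 5 × 13 × 17 × 31 = 411060.
Smallest N > 2423 is LCM + 2423 = 411060 + 2423 = 413483.

413483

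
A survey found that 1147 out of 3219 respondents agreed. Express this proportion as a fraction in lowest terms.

1147 = 31 × 37
3219 = 3 × 29 × 37
gcd(1147, 3219) = 37.
Divide numerator and denominator by 37: 1147/3219 = 31/87.

31/87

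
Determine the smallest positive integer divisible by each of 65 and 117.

585

65 = 5 × 13
117 = 3^2 × 13
LCM(65, 117) = 3^2 × 5 × 13 = 585.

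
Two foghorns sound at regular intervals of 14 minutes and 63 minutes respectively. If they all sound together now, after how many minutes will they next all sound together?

126 minutes

The first simultaneous occurrence is after LCM of the individual periods.
14 = 2 × 7
63 = 3^2 × 7
LCM(14, 63) = 2 × 3^2 × 7 = 126.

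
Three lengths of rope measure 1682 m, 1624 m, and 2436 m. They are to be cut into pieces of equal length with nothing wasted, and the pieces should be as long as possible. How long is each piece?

Each piece length must divide every original length, so the longest possible is gcd(1682, 1624, 2436).
1682 = 2 × 29^2
1624 = 2^3 × 7 × 29
2436 = 2^2 × 3 × 7 × 29
gcd(1682, 1624, 2436) = 2 × 29 = 58.

58 m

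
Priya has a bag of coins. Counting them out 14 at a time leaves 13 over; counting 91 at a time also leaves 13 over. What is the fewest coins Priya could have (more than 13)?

N − 13 must be a common multiple of 14 and 91.
14 = 2 × 7
91 = 7 × 13
LCM(14, 91) = 2 × 7 × 13 = 182.
Smallest N > 13 is LCM + 13 = 182 + 13 = 195.

195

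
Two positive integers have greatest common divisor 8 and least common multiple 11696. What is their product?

93568

For any two positive integers, gcd × lcm = product = 8 × 11696 = 93568.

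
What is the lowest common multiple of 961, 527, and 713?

375751

961 = 31^2
527 = 17 × 31
713 = 23 × 31
LCM(961, 527, 713) = 17 × 23 × 31^2 = 375751.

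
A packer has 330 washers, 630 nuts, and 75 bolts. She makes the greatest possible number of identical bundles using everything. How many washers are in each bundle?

Number of bundles = gcd(330, 630, 75).
330 = 2 × 3 × 5 × 11
630 = 2 × 3^2 × 5 × 7
75 = 3 × 5^2
gcd(330, 630, 75) = 3 × 5 = 15.
washers per bundle = 330 / 15 = 22.

22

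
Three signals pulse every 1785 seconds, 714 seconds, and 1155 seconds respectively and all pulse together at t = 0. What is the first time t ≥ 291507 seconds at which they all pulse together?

314160 seconds

Joint pulses occur at multiples of LCM(1785, 714, 1155).
1785 = 3 × 5 × 7 × 17
714 = 2 × 3 × 7 × 17
1155 = 3 × 5 × 7 × 11
LCM(1785, 714, 1155) = 2 × 3 × 5 × 7 × 11 × 17 = 39270.
Smallest multiple of 39270 that is ≥ 291507: ⌈291507/39270⌉ × 39270 = 8 × 39270 = 314160.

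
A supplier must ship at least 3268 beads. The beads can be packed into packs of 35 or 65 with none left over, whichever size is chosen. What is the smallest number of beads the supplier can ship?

3640

The number of beads must be a common multiple of 35 and 65, so a multiple of their LCM.
35 = 5 × 7
65 = 5 × 13
LCM(35, 65) = 5 × 7 × 13 = 455.
Smallest multiple of 455 that is ≥ 3268: ⌈3268/455⌉ × 455 = 8 × 455 = 3640.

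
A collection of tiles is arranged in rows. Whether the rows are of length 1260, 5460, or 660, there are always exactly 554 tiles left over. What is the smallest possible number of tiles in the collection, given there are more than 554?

N − 554 must be a common multiple of 1260, 5460, and 660.
1260 = 2^2 × 3^2 × 5 × 7
5460 = 2^2 × 3 × 5 × 7 × 13
660 = 2^2 × 3 × 5 × 11
LCM(1260, 5460, 660) = 2^2 × 3^2 × 5 × 7 × 11 × 13 = 180180.
Smallest N > 554 is LCM + 554 = 180180 + 554 = 180734.

180734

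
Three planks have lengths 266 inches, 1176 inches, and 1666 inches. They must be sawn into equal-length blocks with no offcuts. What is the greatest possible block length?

The block length must divide every plank, so the greatest is gcd(266, 1176, 1666).
266 = 2 × 7 × 19
1176 = 2^3 × 3 × 7^2
1666 = 2 × 7^2 × 17
gcd(266, 1176, 1666) = 2 × 7 = 14.

14 inches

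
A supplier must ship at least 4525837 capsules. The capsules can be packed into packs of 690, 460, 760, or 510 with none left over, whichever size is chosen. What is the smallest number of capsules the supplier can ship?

The number of capsules must be a common multiple of 690, 460, 760, and 510, so a multiple of their LCM.
690 = 2 × 3 × 5 × 23
460 = 2^2 × 5 × 23
760 = 2^3 × 5 × 19
510 = 2 × 3 × 5 × 17
LCM(690, 460, 760, 510) = 2^3 × 3 × 5 × 17 × 19 × 23 = 891480.
Smallest multiple of 891480 that is ≥ 4525837: ⌈4525837/891480⌉ × 891480 = 6 × 891480 = 5348880.

5348880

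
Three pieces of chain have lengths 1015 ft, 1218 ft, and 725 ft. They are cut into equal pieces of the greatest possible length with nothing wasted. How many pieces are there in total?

102

Piece length = gcd(1015, 1218, 725).
1015 = 5 × 7 × 29
1218 = 2 × 3 × 7 × 29
725 = 5^2 × 29
gcd(1015, 1218, 725) = 29.
Total pieces = 1015/29 + 1218/29 + 725/29 = 35 + 42 + 25 = 102.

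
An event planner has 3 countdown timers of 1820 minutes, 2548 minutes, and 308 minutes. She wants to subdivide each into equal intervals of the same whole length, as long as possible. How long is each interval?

The interval must divide each timer length; the longest such is the gcd.
1820 = 2^2 × 5 × 7 × 13
2548 = 2^2 × 7^2 × 13
308 = 2^2 × 7 × 11
gcd(1820, 2548, 308) = 2^2 × 7 = 28.

28 minutes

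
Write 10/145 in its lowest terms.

2/29

10 = 2 × 5
145 = 5 × 29
gcd(10, 145) = 5.
Divide numerator and denominator by 5: 10/145 = 2/29.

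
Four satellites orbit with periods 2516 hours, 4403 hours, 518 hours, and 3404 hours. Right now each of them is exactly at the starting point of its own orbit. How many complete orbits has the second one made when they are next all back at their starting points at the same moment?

92 orbits

All finish a whole number of cycles simultaneously at t = LCM of the periods.
2516 = 2^2 × 17 × 37
4403 = 7 × 17 × 37
518 = 2 × 7 × 37
3404 = 2^2 × 23 × 37
LCM(2516, 4403, 518, 3404) = 2^2 × 7 × 17 × 23 × 37 = 405076.
Orbits for period 4403: 405076 / 4403 = 92.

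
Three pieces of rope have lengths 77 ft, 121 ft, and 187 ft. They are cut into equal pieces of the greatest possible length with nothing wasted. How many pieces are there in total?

35

Piece length = gcd(77, 121, 187).
77 = 7 × 11
121 = 11^2
187 = 11 × 17
gcd(77, 121, 187) = 11.
Total pieces = 77/11 + 121/11 + 187/11 = 7 + 11 + 17 = 35.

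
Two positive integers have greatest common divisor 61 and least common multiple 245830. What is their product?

14995630

For any two positive integers, gcd × lcm = product = 61 × 245830 = 14995630.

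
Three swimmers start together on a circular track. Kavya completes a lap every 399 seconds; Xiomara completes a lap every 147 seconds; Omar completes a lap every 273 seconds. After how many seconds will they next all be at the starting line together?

36309 seconds

The first simultaneous occurrence is after LCM of the individual periods.
399 = 3 × 7 × 19
147 = 3 × 7^2
273 = 3 × 7 × 13
LCM(399, 147, 273) = 3 × 7^2 × 13 × 19 = 36309.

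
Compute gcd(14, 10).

2

14 = 2 × 7
10 = 2 × 5
gcd(14, 10) = 2.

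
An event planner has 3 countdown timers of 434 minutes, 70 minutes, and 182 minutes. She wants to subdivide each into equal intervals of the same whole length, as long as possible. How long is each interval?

The interval must divide each timer length; the longest such is the gcd.
434 = 2 × 7 × 31
70 = 2 × 5 × 7
182 = 2 × 7 × 13
gcd(434, 70, 182) = 2 × 7 = 14.

14 minutes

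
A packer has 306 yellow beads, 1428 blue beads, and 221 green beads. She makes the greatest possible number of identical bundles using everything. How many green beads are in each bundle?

Number of bundles = gcd(306, 1428, 221).
306 = 2 × 3^2 × 17
1428 = 2^2 × 3 × 7 × 17
221 = 13 × 17
gcd(306, 1428, 221) = 17.
green beads per bundle = 221 / 17 = 13.

13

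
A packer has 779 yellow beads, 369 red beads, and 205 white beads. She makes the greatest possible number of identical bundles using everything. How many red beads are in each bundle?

Number of bundles = gcd(779, 369, 205).
779 = 19 × 41
369 = 3^2 × 41
205 = 5 × 41
gcd(779, 369, 205) = 41.
red beads per bundle = 369 / 41 = 9.

9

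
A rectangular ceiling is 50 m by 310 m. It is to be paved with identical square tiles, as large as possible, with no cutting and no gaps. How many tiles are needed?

155

Tile side = gcd(50, 310).
50 = 2 × 5^2
310 = 2 × 5 × 31
gcd(50, 310) = 2 × 5 = 10.
Tiles: (50/10) × (310/10) = 5 × 31 = 155.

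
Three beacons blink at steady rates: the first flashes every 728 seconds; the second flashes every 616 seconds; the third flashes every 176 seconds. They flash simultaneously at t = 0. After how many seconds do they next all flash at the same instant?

16016 seconds

They coincide at every common multiple of the periods; the first is the LCM.
728 = 2^3 × 7 × 13
616 = 2^3 × 7 × 11
176 = 2^4 × 11
LCM(728, 616, 176) = 2^4 × 7 × 11 × 13 = 16016.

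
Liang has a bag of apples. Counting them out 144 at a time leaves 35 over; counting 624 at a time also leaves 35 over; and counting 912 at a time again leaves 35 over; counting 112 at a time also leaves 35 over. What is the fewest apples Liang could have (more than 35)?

N − 35 must be a common multiple of 144, 624, 912, and 112.
144 = 2^4 × 3^2
624 = 2^4 × 3 × 13
912 = 2^4 × 3 × 19
112 = 2^4 × 7
LCM(144, 624, 912, 112) = 2^4 × 3^2 × 7 × 13 × 19 = 248976.
Smallest N > 35 is LCM + 35 = 248976 + 35 = 249011.

249011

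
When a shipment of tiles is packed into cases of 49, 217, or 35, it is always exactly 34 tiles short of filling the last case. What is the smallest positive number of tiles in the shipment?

7561

Being 34 short of a full case of size k means N ≡ −34 (mod k), i.e. N + 34 is a multiple of each size.
49 = 7^2
217 = 7 × 31
35 = 5 × 7
LCM(49, 217, 35) = 5 × 7^2 × 31 = 7595.
Smallest positive N is 7595 − 34 = 7561.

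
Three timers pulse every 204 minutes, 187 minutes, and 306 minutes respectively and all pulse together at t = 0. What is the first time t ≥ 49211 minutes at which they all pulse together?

53856 minutes

Joint pulses occur at multiples of LCM(204, 187, 306).
204 = 2^2 × 3 × 17
187 = 11 × 17
306 = 2 × 3^2 × 17
LCM(204, 187, 306) = 2^2 × 3^2 × 11 × 17 = 6732.
Smallest multiple of 6732 that is ≥ 49211: ⌈49211/6732⌉ × 6732 = 8 × 6732 = 53856.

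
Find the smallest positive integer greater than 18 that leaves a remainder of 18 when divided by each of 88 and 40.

N − 18 must be a common multiple of 88 and 40.
88 = 2^3 × 11
40 = 2^3 × 5
LCM(88, 40) = 2^3 × 5 × 11 = 440.
Smallest N > 18 is LCM + 18 = 440 + 18 = 458.

458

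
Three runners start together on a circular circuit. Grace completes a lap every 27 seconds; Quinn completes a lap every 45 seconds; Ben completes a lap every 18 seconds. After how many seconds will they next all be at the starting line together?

270 seconds

They coincide at every common multiple of the periods; the first is the LCM.
27 = 3^3
45 = 3^2 × 5
18 = 2 × 3^2
LCM(27, 45, 18) = 2 × 3^3 × 5 = 270.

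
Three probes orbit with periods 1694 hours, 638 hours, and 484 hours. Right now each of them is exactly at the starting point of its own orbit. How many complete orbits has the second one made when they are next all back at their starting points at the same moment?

154 orbits

They are all back at their starting positions together after one LCM of the periods.
1694 = 2 × 7 × 11^2
638 = 2 × 11 × 29
484 = 2^2 × 11^2
LCM(1694, 638, 484) = 2^2 × 7 × 11^2 × 29 = 98252.
Orbits for period 638: 98252 / 638 = 154.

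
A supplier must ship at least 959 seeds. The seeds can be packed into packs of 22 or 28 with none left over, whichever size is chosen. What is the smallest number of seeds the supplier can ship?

The number of seeds must be a common multiple of 22 and 28, so a multiple of their LCM.
22 = 2 × 11
28 = 2^2 × 7
LCM(22, 28) = 2^2 × 7 × 11 = 308.
Smallest multiple of 308 that is ≥ 959: ⌈959/308⌉ × 308 = 4 × 308 = 1232.

1232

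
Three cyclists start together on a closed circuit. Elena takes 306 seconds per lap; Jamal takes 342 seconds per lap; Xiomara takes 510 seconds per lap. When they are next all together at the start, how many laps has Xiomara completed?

All finish a whole number of cycles simultaneously at t = LCM of the periods.
306 = 2 × 3^2 × 17
342 = 2 × 3^2 × 19
510 = 2 × 3 × 5 × 17
LCM(306, 342, 510) = 2 × 3^2 × 5 × 17 × 19 = 29070.
Laps for period 510: 29070 / 510 = 57.

57 laps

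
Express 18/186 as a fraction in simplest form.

3/31

18 = 2 × 3^2
186 = 2 × 3 × 31
gcd(18, 186) = 2 × 3 = 6.
Divide numerator and denominator by 6: 18/186 = 3/31.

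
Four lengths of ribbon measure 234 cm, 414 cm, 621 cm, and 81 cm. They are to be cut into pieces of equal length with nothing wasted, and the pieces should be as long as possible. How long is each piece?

Each piece length must divide every original length, so the longest possible is gcd(234, 414, 621, 81).
234 = 2 × 3^2 × 13
414 = 2 × 3^2 × 23
621 = 3^3 × 23
81 = 3^4
gcd(234, 414, 621, 81) = 3^2 = 9.

9 cm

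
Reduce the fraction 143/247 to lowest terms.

11/19

143 = 11 × 13
247 = 13 × 19
gcd(143, 247) = 13.
Divide numerator and denominator by 13: 143/247 = 11/19.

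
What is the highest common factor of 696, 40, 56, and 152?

696 = 2^3 × 3 × 29
40 = 2^3 × 5
56 = 2^3 × 7
152 = 2^3 × 19
gcd(696, 40, 56, 152) = 2^3 = 8.

8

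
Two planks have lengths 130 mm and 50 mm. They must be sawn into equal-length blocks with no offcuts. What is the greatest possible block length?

The block length must divide every plank, so the greatest is gcd(130, 50).
130 = 2 × 5 × 13
50 = 2 × 5^2
gcd(130, 50) = 2 × 5 = 10.

10 mm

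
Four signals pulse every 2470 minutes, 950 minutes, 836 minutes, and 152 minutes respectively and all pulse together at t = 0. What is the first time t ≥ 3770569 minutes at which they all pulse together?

Joint pulses occur at multiples of LCM(2470, 950, 836, 152).
2470 = 2 × 5 × 13 × 19
950 = 2 × 5^2 × 19
836 = 2^2 × 11 × 19
152 = 2^3 × 19
LCM(2470, 950, 836, 152) = 2^3 × 5^2 × 11 × 13 × 19 = 543400.
Smallest multiple of 543400 that is ≥ 3770569: ⌈3770569/543400⌉ × 543400 = 7 × 543400 = 3803800.

3803800 minutes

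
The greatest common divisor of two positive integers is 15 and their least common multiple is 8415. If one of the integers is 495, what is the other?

255

For two integers, gcd × lcm = product, so the other is (15 × 8415) / 495 = 126225 / 495 = 255.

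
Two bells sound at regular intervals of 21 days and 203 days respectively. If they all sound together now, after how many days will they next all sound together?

609 days

We need the least common multiple of the intervals.
21 = 3 × 7
203 = 7 × 29
LCM(21, 203) = 3 × 7 × 29 = 609.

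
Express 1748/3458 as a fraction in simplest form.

46/91

1748 = 2^2 × 19 × 23
3458 = 2 × 7 × 13 × 19
gcd(1748, 3458) = 2 × 19 = 38.
Divide numerator and denominator by 38: 1748/3458 = 46/91.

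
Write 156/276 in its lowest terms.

156 = 2^2 × 3 × 13
276 = 2^2 × 3 × 23
gcd(156, 276) = 2^2 × 3 = 12.
Divide numerator and denominator by 12: 156/276 = 13/23.

13/23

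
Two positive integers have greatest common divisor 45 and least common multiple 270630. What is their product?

12178350

For any two positive integers, gcd × lcm = product = 45 × 270630 = 12178350.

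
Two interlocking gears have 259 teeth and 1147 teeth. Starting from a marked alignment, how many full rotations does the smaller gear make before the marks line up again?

All finish a whole number of cycles simultaneously at t = LCM of the periods.
259 = 7 × 37
1147 = 31 × 37
LCM(259, 1147) = 7 × 31 × 37 = 8029.
Rotations for period 259: 8029 / 259 = 31.

31 rotations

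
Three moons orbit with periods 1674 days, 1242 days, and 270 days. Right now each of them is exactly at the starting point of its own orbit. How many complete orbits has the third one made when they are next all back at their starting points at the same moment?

713 orbits

All finish a whole number of cycles simultaneously at t = LCM of the periods.
1674 = 2 × 3^3 × 31
1242 = 2 × 3^3 × 23
270 = 2 × 3^3 × 5
LCM(1674, 1242, 270) = 2 × 3^3 × 5 × 23 × 31 = 192510.
Orbits for period 270: 192510 / 270 = 713.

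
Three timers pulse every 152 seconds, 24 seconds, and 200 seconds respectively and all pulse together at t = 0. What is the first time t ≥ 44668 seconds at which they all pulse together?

Joint pulses occur at multiples of LCM(152, 24, 200).
152 = 2^3 × 19
24 = 2^3 × 3
200 = 2^3 × 5^2
LCM(152, 24, 200) = 2^3 × 3 × 5^2 × 19 = 11400.
Smallest multiple of 11400 that is ≥ 44668: ⌈44668/11400⌉ × 11400 = 4 × 11400 = 45600.

45600 seconds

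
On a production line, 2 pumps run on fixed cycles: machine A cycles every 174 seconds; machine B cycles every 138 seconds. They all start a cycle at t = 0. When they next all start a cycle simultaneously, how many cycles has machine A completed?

23 cycles

The first common completion time is the LCM of the periods.
174 = 2 × 3 × 29
138 = 2 × 3 × 23
LCM(174, 138) = 2 × 3 × 23 × 29 = 4002.
Cycles for period 174: 4002 / 174 = 23.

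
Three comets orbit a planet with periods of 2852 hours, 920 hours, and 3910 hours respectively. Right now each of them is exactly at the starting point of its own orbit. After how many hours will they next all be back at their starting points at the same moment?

We need the least common multiple of the intervals.
2852 = 2^2 × 23 × 31
920 = 2^3 × 5 × 23
3910 = 2 × 5 × 17 × 23
LCM(2852, 920, 3910) = 2^3 × 5 × 17 × 23 × 31 = 484840.

484840 hours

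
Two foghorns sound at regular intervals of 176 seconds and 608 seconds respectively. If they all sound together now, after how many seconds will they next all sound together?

6688 seconds

The first simultaneous occurrence is after LCM of the individual periods.
176 = 2^4 × 11
608 = 2^5 × 19
LCM(176, 608) = 2^5 × 11 × 19 = 6688.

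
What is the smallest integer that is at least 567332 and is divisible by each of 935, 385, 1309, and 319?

569415

The integer must be a common multiple of 935, 385, 1309, and 319, so a multiple of their LCM.
935 = 5 × 11 × 17
385 = 5 × 7 × 11
1309 = 7 × 11 × 17
319 = 11 × 29
LCM(935, 385, 1309, 319) = 5 × 7 × 11 × 17 × 29 = 189805.
Smallest multiple of 189805 that is ≥ 567332: ⌈567332/189805⌉ × 189805 = 3 × 189805 = 569415.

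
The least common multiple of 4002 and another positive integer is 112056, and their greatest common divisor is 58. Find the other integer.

gcd × lcm = product of the two integers, so the other integer is (58 × 112056) / 4002 = 1624.

1624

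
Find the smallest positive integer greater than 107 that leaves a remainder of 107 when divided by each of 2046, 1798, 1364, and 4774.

N − 107 must be a common multiple of 2046, 1798, 1364, and 4774.
2046 = 2 × 3 × 11 × 31
1798 = 2 × 29 × 31
1364 = 2^2 × 11 × 31
4774 = 2 × 7 × 11 × 31
LCM(2046, 1798, 1364, 4774) = 2^2 × 3 × 7 × 11 × 29 × 31 = 830676.
Smallest N > 107 is LCM + 107 = 830676 + 107 = 830783.

830783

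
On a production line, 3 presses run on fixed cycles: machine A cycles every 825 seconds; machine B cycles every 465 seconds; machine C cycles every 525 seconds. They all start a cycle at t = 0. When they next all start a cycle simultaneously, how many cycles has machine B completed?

They are all back at their starting positions together after one LCM of the periods.
825 = 3 × 5^2 × 11
465 = 3 × 5 × 31
525 = 3 × 5^2 × 7
LCM(825, 465, 525) = 3 × 5^2 × 7 × 11 × 31 = 179025.
Cycles for period 465: 179025 / 465 = 385.

385 cycles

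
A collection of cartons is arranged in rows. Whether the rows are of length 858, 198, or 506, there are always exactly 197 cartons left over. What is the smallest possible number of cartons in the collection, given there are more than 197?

59399

N − 197 must be a common multiple of 858, 198, and 506.
858 = 2 × 3 × 11 × 13
198 = 2 × 3^2 × 11
506 = 2 × 11 × 23
LCM(858, 198, 506) = 2 × 3^2 × 11 × 13 × 23 = 59202.
Smallest N > 197 is LCM + 197 = 59202 + 197 = 59399.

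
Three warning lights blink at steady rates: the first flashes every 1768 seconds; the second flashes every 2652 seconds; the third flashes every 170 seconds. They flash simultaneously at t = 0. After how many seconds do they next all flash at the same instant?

26520 seconds

We need the least common multiple of the intervals.
1768 = 2^3 × 13 × 17
2652 = 2^2 × 3 × 13 × 17
170 = 2 × 5 × 17
LCM(1768, 2652, 170) = 2^3 × 3 × 5 × 13 × 17 = 26520.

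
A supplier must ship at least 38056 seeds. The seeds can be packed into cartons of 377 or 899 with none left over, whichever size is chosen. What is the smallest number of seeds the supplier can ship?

46748

The number of seeds must be a common multiple of 377 and 899, so a multiple of their LCM.
377 = 13 × 29
899 = 29 × 31
LCM(377, 899) = 13 × 29 × 31 = 11687.
Smallest multiple of 11687 that is ≥ 38056: ⌈38056/11687⌉ × 11687 = 4 × 11687 = 46748.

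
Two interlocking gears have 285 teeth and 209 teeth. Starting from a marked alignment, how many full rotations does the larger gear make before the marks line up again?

11 rotations

All finish a whole number of cycles simultaneously at t = LCM of the periods.
285 = 3 × 5 × 19
209 = 11 × 19
LCM(285, 209) = 3 × 5 × 11 × 19 = 3135.
Rotations for period 285: 3135 / 285 = 11.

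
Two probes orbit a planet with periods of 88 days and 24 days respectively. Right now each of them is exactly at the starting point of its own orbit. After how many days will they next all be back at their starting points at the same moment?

The first simultaneous occurrence is after LCM of the individual periods.
88 = 2^3 × 11
24 = 2^3 × 3
LCM(88, 24) = 2^3 × 3 × 11 = 264.

264 days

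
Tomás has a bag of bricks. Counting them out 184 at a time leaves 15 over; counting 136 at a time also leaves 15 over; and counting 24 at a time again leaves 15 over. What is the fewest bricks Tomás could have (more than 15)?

9399

N − 15 must be a common multiple of 184, 136, and 24.
184 = 2^3 × 23
136 = 2^3 × 17
24 = 2^3 × 3
LCM(184, 136, 24) = 2^3 × 3 × 17 × 23 = 9384.
Smallest N > 15 is LCM + 15 = 9384 + 15 = 9399.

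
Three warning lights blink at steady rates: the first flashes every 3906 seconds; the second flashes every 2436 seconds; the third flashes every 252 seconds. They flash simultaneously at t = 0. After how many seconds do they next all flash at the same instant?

They coincide at every common multiple of the periods; the first is the LCM.
3906 = 2 × 3^2 × 7 × 31
2436 = 2^2 × 3 × 7 × 29
252 = 2^2 × 3^2 × 7
LCM(3906, 2436, 252) = 2^2 × 3^2 × 7 × 29 × 31 = 226548.

226548 seconds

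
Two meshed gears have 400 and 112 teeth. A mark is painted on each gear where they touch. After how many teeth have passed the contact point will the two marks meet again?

We need the least common multiple of the intervals.
400 = 2^4 × 5^2
112 = 2^4 × 7
LCM(400, 112) = 2^4 × 5^2 × 7 = 2800.

2800 teeth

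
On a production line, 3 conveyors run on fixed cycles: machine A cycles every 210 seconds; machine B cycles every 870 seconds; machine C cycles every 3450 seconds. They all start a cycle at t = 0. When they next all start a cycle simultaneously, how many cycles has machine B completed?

They are all back at their starting positions together after one LCM of the periods.
210 = 2 × 3 × 5 × 7
870 = 2 × 3 × 5 × 29
3450 = 2 × 3 × 5^2 × 23
LCM(210, 870, 3450) = 2 × 3 × 5^2 × 7 × 23 × 29 = 700350.
Cycles for period 870: 700350 / 870 = 805.

805 cycles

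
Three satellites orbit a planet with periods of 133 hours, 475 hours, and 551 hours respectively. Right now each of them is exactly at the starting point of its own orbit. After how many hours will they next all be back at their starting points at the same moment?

96425 hours

The first simultaneous occurrence is after LCM of the individual periods.
133 = 7 × 19
475 = 5^2 × 19
551 = 19 × 29
LCM(133, 475, 551) = 5^2 × 7 × 19 × 29 = 96425.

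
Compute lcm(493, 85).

2465

493 = 17 × 29
85 = 5 × 17
LCM(493, 85) = 5 × 17 × 29 = 2465.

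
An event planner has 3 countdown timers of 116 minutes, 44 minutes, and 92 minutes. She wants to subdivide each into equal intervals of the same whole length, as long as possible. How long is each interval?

The interval must divide each timer length; the longest such is the gcd.
116 = 2^2 × 29
44 = 2^2 × 11
92 = 2^2 × 23
gcd(116, 44, 92) = 2^2 = 4.

4 minutes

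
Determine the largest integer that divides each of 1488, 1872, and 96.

48

1488 = 2^4 × 3 × 31
1872 = 2^4 × 3^2 × 13
96 = 2^5 × 3
gcd(1488, 1872, 96) = 2^4 × 3 = 48.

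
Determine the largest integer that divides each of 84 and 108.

12

84 = 2^2 × 3 × 7
108 = 2^2 × 3^3
gcd(84, 108) = 2^2 × 3 = 12.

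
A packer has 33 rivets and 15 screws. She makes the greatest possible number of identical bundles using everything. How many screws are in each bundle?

5

Number of bundles = gcd(33, 15).
33 = 3 × 11
15 = 3 × 5
gcd(33, 15) = 3.
screws per bundle = 15 / 3 = 5.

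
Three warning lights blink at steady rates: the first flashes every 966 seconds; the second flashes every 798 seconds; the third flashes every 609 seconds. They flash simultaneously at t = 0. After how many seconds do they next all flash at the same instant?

We need the least common multiple of the intervals.
966 = 2 × 3 × 7 × 23
798 = 2 × 3 × 7 × 19
609 = 3 × 7 × 29
LCM(966, 798, 609) = 2 × 3 × 7 × 19 × 23 × 29 = 532266.

532266 seconds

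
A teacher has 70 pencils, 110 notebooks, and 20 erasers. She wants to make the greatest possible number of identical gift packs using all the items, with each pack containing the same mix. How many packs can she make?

10 packs

The pack count must divide each quantity, so the greatest is gcd(70, 110, 20).
70 = 2 × 5 × 7
110 = 2 × 5 × 11
20 = 2^2 × 5
gcd(70, 110, 20) = 2 × 5 = 10.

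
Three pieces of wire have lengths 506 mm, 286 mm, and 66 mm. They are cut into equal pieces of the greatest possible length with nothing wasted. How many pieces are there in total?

Piece length = gcd(506, 286, 66).
506 = 2 × 11 × 23
286 = 2 × 11 × 13
66 = 2 × 3 × 11
gcd(506, 286, 66) = 2 × 11 = 22.
Total pieces = 506/22 + 286/22 + 66/22 = 23 + 13 + 3 = 39.

39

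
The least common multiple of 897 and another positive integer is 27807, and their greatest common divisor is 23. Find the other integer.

gcd × lcm = product of the two integers, so the other integer is (23 × 27807) / 897 = 713.

713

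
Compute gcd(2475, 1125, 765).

2475 = 3^2 × 5^2 × 11
1125 = 3^2 × 5^3
765 = 3^2 × 5 × 17
gcd(2475, 1125, 765) = 3^2 × 5 = 45.

45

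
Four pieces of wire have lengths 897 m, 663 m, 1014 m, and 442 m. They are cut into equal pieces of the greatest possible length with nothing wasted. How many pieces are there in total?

232

Piece length = gcd(897, 663, 1014, 442).
897 = 3 × 13 × 23
663 = 3 × 13 × 17
1014 = 2 × 3 × 13^2
442 = 2 × 13 × 17
gcd(897, 663, 1014, 442) = 13.
Total pieces = 897/13 + 663/13 + 1014/13 + 442/13 = 69 + 51 + 78 + 34 = 232.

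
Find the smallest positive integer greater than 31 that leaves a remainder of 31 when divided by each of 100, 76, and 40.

3831

N − 31 must be a common multiple of 100, 76, and 40.
100 = 2^2 × 5^2
76 = 2^2 × 19
40 = 2^3 × 5
LCM(100, 76, 40) = 2^3 × 5^2 × 19 = 3800.
Smallest N > 31 is LCM + 31 = 3800 + 31 = 3831.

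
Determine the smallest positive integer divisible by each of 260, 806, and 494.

260 = 2^2 × 5 × 13
806 = 2 × 13 × 31
494 = 2 × 13 × 19
LCM(260, 806, 494) = 2^2 × 5 × 13 × 19 × 31 = 153140.

153140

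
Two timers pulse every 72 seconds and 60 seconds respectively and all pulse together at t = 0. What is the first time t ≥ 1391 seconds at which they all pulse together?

1440 seconds

Joint pulses occur at multiples of LCM(72, 60).
72 = 2^3 × 3^2
60 = 2^2 × 3 × 5
LCM(72, 60) = 2^3 × 3^2 × 5 = 360.
Smallest multiple of 360 that is ≥ 1391: ⌈1391/360⌉ × 360 = 4 × 360 = 1440.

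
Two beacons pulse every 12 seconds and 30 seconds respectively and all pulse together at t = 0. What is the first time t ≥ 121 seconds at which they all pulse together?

Joint pulses occur at multiples of LCM(12, 30).
12 = 2^2 × 3
30 = 2 × 3 × 5
LCM(12, 30) = 2^2 × 3 × 5 = 60.
Smallest multiple of 60 that is ≥ 121: ⌈121/60⌉ × 60 = 3 × 60 = 180.

180 seconds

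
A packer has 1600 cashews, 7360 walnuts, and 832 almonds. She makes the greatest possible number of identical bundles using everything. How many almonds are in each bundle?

13

Number of bundles = gcd(1600, 7360, 832).
1600 = 2^6 × 5^2
7360 = 2^6 × 5 × 23
832 = 2^6 × 13
gcd(1600, 7360, 832) = 2^6 = 64.
almonds per bundle = 832 / 64 = 13.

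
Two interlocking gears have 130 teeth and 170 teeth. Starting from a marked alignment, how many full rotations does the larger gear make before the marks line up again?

13 rotations

The first common completion time is the LCM of the periods.
130 = 2 × 5 × 13
170 = 2 × 5 × 17
LCM(130, 170) = 2 × 5 × 13 × 17 = 2210.
Rotations for period 170: 2210 / 170 = 13.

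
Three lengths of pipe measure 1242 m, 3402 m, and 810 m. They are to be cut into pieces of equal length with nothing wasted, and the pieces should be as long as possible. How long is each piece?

54 m

The greatest length dividing all of 1242, 3402, and 810 is their gcd.
1242 = 2 × 3^3 × 23
3402 = 2 × 3^5 × 7
810 = 2 × 3^4 × 5
gcd(1242, 3402, 810) = 2 × 3^3 = 54.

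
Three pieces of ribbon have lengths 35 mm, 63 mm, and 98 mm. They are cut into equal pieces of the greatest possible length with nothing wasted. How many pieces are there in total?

Piece length = gcd(35, 63, 98).
35 = 5 × 7
63 = 3^2 × 7
98 = 2 × 7^2
gcd(35, 63, 98) = 7.
Total pieces = 35/7 + 63/7 + 98/7 = 5 + 9 + 14 = 28.

28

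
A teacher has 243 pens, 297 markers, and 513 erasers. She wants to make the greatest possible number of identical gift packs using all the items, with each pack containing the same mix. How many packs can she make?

The pack count must divide each quantity, so the greatest is gcd(243, 297, 513).
243 = 3^5
297 = 3^3 × 11
513 = 3^3 × 19
gcd(243, 297, 513) = 3^3 = 27.

27 packs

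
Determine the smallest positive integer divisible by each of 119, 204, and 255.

7140

119 = 7 × 17
204 = 2^2 × 3 × 17
255 = 3 × 5 × 17
LCM(119, 204, 255) = 2^2 × 3 × 5 × 7 × 17 = 7140.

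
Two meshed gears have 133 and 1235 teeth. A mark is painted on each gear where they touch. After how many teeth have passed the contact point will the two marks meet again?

8645 teeth

We need the least common multiple of the intervals.
133 = 7 × 19
1235 = 5 × 13 × 19
LCM(133, 1235) = 5 × 7 × 13 × 19 = 8645.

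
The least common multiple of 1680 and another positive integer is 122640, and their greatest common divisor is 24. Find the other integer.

gcd × lcm = product of the two integers, so the other integer is (24 × 122640) / 1680 = 1752.

1752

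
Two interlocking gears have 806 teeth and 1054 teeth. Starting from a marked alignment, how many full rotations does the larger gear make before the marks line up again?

13 rotations

The first common completion time is the LCM of the periods.
806 = 2 × 13 × 31
1054 = 2 × 17 × 31
LCM(806, 1054) = 2 × 13 × 17 × 31 = 13702.
Rotations for period 1054: 13702 / 1054 = 13.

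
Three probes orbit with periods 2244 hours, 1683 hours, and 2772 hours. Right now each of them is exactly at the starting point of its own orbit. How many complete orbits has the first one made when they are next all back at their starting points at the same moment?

21 orbits

All finish a whole number of cycles simultaneously at t = LCM of the periods.
2244 = 2^2 × 3 × 11 × 17
1683 = 3^2 × 11 × 17
2772 = 2^2 × 3^2 × 7 × 11
LCM(2244, 1683, 2772) = 2^2 × 3^2 × 7 × 11 × 17 = 47124.
Orbits for period 2244: 47124 / 2244 = 21.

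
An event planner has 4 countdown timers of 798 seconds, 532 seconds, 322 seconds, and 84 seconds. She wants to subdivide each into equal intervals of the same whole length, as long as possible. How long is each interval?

14 seconds

The interval must divide each timer length; the longest such is the gcd.
798 = 2 × 3 × 7 × 19
532 = 2^2 × 7 × 19
322 = 2 × 7 × 23
84 = 2^2 × 3 × 7
gcd(798, 532, 322, 84) = 2 × 7 = 14.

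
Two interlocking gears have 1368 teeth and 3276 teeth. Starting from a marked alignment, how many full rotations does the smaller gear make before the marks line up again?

The first common completion time is the LCM of the periods.
1368 = 2^3 × 3^2 × 19
3276 = 2^2 × 3^2 × 7 × 13
LCM(1368, 3276) = 2^3 × 3^2 × 7 × 13 × 19 = 124488.
Rotations for period 1368: 124488 / 1368 = 91.

91 rotations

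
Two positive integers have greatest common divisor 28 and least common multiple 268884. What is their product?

For any two positive integers, gcd × lcm = product = 28 × 268884 = 7528752.

7528752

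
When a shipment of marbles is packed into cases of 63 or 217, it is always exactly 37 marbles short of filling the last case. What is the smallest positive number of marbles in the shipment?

1916

Being 37 short of a full case of size k means N ≡ −37 (mod k), i.e. N + 37 is a multiple of each size.
63 = 3^2 × 7
217 = 7 × 31
LCM(63, 217) = 3^2 × 7 × 31 = 1953.
Smallest positive N is 1953 − 37 = 1916.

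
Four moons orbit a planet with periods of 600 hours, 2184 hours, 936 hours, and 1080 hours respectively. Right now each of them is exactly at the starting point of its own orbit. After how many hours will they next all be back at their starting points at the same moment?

The first simultaneous occurrence is after LCM of the individual periods.
600 = 2^3 × 3 × 5^2
2184 = 2^3 × 3 × 7 × 13
936 = 2^3 × 3^2 × 13
1080 = 2^3 × 3^3 × 5
LCM(600, 2184, 936, 1080) = 2^3 × 3^3 × 5^2 × 7 × 13 = 491400.

491400 hours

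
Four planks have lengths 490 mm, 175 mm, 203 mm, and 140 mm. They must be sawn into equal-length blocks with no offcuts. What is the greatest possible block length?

7 mm

This is the greatest common divisor of 490, 175, 203, and 140.
490 = 2 × 5 × 7^2
175 = 5^2 × 7
203 = 7 × 29
140 = 2^2 × 5 × 7
gcd(490, 175, 203, 140) = 7.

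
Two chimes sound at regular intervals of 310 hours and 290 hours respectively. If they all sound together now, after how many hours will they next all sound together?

We need the least common multiple of the intervals.
310 = 2 × 5 × 31
290 = 2 × 5 × 29
LCM(310, 290) = 2 × 5 × 29 × 31 = 8990.

8990 hours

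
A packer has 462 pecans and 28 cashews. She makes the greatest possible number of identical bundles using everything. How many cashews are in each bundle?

Number of bundles = gcd(462, 28).
462 = 2 × 3 × 7 × 11
28 = 2^2 × 7
gcd(462, 28) = 2 × 7 = 14.
cashews per bundle = 28 / 14 = 2.

2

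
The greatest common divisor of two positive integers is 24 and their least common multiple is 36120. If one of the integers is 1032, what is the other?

840

For two integers, gcd × lcm = product, so the other is (24 × 36120) / 1032 = 866880 / 1032 = 840.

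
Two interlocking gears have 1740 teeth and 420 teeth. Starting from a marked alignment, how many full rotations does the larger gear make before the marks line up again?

All finish a whole number of cycles simultaneously at t = LCM of the periods.
1740 = 2^2 × 3 × 5 × 29
420 = 2^2 × 3 × 5 × 7
LCM(1740, 420) = 2^2 × 3 × 5 × 7 × 29 = 12180.
Rotations for period 1740: 12180 / 1740 = 7.

7 rotations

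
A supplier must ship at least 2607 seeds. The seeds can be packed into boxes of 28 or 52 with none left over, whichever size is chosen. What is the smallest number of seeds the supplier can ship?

2912

The number of seeds must be a common multiple of 28 and 52, so a multiple of their LCM.
28 = 2^2 × 7
52 = 2^2 × 13
LCM(28, 52) = 2^2 × 7 × 13 = 364.
Smallest multiple of 364 that is ≥ 2607: ⌈2607/364⌉ × 364 = 8 × 364 = 2912.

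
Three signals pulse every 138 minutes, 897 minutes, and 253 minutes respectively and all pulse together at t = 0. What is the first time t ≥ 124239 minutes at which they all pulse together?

138138 minutes

Joint pulses occur at multiples of LCM(138, 897, 253).
138 = 2 × 3 × 23
897 = 3 × 13 × 23
253 = 11 × 23
LCM(138, 897, 253) = 2 × 3 × 11 × 13 × 23 = 19734.
Smallest multiple of 19734 that is ≥ 124239: ⌈124239/19734⌉ × 19734 = 7 × 19734 = 138138.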